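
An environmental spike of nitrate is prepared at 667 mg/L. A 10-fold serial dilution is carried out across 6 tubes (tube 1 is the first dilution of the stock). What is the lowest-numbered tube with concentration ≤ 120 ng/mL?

tube 4

Tube n has concentration 667 mg/L / 10ⁿ.
Need 10ⁿ ≥ 667 mg/L / 120 ng/mL = 5558, so n ≥ 3.74.
First such tube: n = 4.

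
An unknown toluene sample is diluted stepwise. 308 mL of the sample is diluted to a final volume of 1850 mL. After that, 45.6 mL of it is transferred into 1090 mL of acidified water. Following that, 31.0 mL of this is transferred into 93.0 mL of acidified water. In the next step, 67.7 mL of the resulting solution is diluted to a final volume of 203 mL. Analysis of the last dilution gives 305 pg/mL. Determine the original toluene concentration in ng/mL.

Overall dilution factor = 6.006 × 24.90 × 4 × 2.999 = 1794.
Original = 305 pg/mL × 1794 = 5.47 × 10⁵ pg/mL = 547 ng/mL.

547 ng/mL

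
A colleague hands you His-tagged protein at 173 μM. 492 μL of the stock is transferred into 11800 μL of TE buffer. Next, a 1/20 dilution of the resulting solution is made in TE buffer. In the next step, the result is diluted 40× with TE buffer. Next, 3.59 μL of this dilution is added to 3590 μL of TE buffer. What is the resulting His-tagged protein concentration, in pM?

8.65 pM

Overall dilution factor = 24.98 × 20 × 40 × 1001 = 2.00 × 10⁷.
173 μM / 2.00 × 10⁷ = 8.65 × 10⁻⁶ μM = 8.65 pM.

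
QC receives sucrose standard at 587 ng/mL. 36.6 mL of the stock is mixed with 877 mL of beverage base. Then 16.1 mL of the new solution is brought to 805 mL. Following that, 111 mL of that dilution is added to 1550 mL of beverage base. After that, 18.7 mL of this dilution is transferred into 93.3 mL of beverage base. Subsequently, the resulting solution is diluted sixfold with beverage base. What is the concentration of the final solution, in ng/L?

Overall dilution factor = 24.96 × 50 × 14.96 × 5.989 × 6 = 6.71 × 10⁵.
587 ng/mL / 6.71 × 10⁵ = 8.75 × 10⁻⁴ ng/mL = 0.875 ng/L.

0.875 ng/L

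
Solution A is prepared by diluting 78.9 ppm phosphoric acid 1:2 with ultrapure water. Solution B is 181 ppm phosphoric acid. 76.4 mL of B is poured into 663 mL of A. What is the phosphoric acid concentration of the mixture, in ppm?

54.1 ppm

C_A = 78.9 ppm / 2 = 39.5 ppm.
C_mix = (C_A·V_A + C_B·V_B)/(V_A + V_B) = (39.5×663 + 181×76.4) / 739.4 = 54.1 ppm.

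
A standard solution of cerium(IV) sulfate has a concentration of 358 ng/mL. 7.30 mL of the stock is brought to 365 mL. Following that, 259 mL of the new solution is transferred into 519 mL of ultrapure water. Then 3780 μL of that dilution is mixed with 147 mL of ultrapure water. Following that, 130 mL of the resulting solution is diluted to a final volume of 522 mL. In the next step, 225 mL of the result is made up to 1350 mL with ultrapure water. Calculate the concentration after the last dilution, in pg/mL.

Overall dilution factor = 50 × 3.004 × 39.89 × 4.015 × 6 = 1.44 × 10⁵.
358 ng/mL / 1.44 × 10⁵ = 2.48 × 10⁻³ ng/mL = 2.48 pg/mL.

2.48 pg/mL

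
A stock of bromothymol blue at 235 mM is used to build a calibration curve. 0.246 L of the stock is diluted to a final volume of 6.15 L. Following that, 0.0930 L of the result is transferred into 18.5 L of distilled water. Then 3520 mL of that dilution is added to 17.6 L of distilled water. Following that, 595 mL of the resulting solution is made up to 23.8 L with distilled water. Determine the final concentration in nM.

196 nM

Overall dilution factor = 25 × 199.9 × 6 × 40 = 1.20 × 10⁶.
235 mM / 1.20 × 10⁶ = 1.96 × 10⁻⁴ mM = 196 nM.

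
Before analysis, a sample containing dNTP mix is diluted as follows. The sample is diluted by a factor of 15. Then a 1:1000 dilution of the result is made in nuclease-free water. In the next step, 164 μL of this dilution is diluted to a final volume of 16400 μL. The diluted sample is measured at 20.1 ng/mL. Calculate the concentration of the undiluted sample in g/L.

Overall dilution factor = 15 × 1000 × 100 = 1.50 × 10⁶.
Original = 20.1 ng/mL × 1.50 × 10⁶ = 3.02 × 10⁷ ng/mL = 30.2 g/L.

30.2 g/L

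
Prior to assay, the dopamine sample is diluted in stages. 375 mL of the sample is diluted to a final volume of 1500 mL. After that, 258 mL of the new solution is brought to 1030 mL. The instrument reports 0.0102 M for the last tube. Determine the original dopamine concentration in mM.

163 mM

Overall dilution factor = 4 × 3.992 = 16.0.
Original = 0.0102 M × 16.0 = 0.163 M = 163 mM.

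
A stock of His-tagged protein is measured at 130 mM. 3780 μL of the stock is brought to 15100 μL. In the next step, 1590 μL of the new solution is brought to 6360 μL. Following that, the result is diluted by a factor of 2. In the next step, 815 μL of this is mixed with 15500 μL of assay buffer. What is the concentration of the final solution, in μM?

Overall dilution factor = 3.995 × 4 × 2 × 20.02 = 640.
130 mM / 640 = 0.203 mM = 203 μM.

203 μM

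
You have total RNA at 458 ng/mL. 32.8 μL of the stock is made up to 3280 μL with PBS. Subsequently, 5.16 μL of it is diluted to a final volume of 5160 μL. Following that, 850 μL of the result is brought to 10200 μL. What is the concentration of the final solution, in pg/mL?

0.382 pg/mL

Overall dilution factor = 100 × 1000 × 12 = 1.20 × 10⁶.
458 ng/mL / 1.20 × 10⁶ = 3.82 × 10⁻⁴ ng/mL = 0.382 pg/mL.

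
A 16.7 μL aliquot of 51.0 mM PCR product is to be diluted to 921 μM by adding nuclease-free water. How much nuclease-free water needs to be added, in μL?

921 μM = 0.921 mM.
V₂ = C₁V₁/C₂ = 51.0 × 16.7 / 0.921 = 925 μL.
Diluent to add = V₂ − V₁ = 925 − 16.7 = 908 μL.

908 μL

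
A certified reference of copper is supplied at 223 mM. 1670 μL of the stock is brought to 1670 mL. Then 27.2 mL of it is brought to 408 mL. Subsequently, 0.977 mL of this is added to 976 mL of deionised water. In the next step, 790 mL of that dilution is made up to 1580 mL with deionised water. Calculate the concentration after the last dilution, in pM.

Overall dilution factor = 1000 × 15 × 1000.0 × 2 = 3.00 × 10⁷.
223 mM / 3.00 × 10⁷ = 7.43 × 10⁻⁶ mM = 7430 pM.

7430 pM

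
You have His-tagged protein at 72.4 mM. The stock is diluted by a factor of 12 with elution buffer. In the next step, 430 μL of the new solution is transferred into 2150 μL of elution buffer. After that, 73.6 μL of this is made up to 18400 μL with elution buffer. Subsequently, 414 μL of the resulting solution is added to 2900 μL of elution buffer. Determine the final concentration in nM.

502 nM

Overall dilution factor = 12 × 6 × 250 × 8.005 = 1.44 × 10⁵.
72.4 mM / 1.44 × 10⁵ = 5.02 × 10⁻⁴ mM = 502 nM.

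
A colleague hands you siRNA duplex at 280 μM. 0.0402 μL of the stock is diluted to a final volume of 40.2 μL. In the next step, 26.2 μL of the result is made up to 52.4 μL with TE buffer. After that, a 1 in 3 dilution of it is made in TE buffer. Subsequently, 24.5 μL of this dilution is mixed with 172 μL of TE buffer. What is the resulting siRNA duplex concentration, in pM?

5820 pM

Overall dilution factor = 1000 × 2 × 3 × 8.020 = 4.81 × 10⁴.
280 μM / 4.81 × 10⁴ = 5.82 × 10⁻³ μM = 5820 pM.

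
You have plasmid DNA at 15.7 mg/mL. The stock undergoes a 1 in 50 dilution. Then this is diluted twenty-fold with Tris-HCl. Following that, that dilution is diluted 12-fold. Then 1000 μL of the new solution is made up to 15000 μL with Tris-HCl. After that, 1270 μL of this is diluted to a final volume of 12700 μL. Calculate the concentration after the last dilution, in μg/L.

Overall dilution factor = 50 × 20 × 12 × 15 × 10 = 1.80 × 10⁶.
15.7 mg/mL / 1.80 × 10⁶ = 8.72 × 10⁻⁶ mg/mL = 8.72 μg/L.

8.72 μg/L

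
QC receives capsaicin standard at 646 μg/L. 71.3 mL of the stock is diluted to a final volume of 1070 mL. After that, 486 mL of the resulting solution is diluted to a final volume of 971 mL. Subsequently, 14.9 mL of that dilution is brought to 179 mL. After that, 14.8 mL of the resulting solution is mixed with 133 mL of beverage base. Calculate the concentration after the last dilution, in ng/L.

180 ng/L

Overall dilution factor = 15.01 × 1.998 × 12.01 × 9.986 = 3597.
646 μg/L / 3597 = 0.180 μg/L = 180 ng/L.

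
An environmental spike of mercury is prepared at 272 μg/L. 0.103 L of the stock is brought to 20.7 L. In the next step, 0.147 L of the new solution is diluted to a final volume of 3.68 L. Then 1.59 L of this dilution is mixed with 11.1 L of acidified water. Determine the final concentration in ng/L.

Overall dilution factor = 201.0 × 25.03 × 7.981 = 4.02 × 10⁴.
272 μg/L / 4.02 × 10⁴ = 6.77 × 10⁻³ μg/L = 6.77 ng/L.

6.77 ng/L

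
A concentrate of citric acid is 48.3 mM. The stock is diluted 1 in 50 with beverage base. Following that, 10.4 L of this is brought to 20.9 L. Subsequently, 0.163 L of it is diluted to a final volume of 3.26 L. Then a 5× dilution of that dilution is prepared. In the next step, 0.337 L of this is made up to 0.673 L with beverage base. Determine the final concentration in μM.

Overall dilution factor = 50 × 2.010 × 20 × 5 × 1.997 = 2.01 × 10⁴.
48.3 mM / 2.01 × 10⁴ = 2.41 × 10⁻³ mM = 2.41 μM.

2.41 μM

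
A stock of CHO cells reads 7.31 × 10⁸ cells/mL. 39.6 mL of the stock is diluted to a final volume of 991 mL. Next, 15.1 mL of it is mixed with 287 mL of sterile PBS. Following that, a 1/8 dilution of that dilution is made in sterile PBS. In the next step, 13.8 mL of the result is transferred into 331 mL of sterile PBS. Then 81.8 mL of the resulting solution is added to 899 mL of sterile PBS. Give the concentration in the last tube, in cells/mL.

609 cells/mL

Overall dilution factor = 25.03 × 20.01 × 8 × 24.99 × 11.99 = 1.20 × 10⁶.
7.31 × 10⁸ cells/mL / 1.20 × 10⁶ = 609 cells/mL.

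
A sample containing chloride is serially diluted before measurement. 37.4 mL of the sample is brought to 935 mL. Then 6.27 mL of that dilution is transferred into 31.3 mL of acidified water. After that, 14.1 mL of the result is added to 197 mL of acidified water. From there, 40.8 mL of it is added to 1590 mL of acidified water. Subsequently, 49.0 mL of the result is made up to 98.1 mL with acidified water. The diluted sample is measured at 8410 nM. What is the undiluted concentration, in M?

Overall dilution factor = 25 × 5.992 × 14.97 × 39.97 × 2.002 = 1.79 × 10⁵.
Original = 8410 nM × 1.79 × 10⁵ = 1.51 × 10⁹ nM = 1.51 M.

1.51 M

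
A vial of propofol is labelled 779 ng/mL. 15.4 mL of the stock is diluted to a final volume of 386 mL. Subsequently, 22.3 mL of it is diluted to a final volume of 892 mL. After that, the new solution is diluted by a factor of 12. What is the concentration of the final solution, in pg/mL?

64.7 pg/mL

Overall dilution factor = 25.06 × 40 × 12 = 1.20 × 10⁴.
779 ng/mL / 1.20 × 10⁴ = 0.0647 ng/mL = 64.7 pg/mL.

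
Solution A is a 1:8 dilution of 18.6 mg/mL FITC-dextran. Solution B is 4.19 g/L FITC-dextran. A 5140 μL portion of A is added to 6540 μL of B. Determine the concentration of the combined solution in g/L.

C_A = 18.6 mg/mL / 8 = 2.33 mg/mL.
C_B = 4.19 g/L = 4.19 mg/mL.
C_mix = (C_A·V_A + C_B·V_B)/(V_A + V_B) = (2.33×5140 + 4.19×6540) / 11680 = 3.37 mg/mL = 3.37 g/L.

3.37 g/L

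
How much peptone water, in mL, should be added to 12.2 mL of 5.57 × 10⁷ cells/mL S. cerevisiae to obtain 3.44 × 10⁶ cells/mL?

V₂ = C₁V₁/C₂ = 5.57 × 10⁷ × 12.2 / 3.44 × 10⁶ = 198 mL.
Diluent to add = V₂ − V₁ = 198 − 12.2 = 185 mL.

185 mL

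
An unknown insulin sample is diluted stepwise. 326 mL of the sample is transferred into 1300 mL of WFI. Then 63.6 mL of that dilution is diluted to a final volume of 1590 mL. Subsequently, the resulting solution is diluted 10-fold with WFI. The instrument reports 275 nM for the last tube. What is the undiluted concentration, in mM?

Overall dilution factor = 4.988 × 25 × 10 = 1247.
Original = 275 nM × 1247 = 3.43 × 10⁵ nM = 0.343 mM.

0.343 mM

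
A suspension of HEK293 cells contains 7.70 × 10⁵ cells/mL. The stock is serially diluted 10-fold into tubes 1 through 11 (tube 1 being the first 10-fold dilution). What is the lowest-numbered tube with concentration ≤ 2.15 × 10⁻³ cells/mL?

Tube n has concentration 7.70 × 10⁵ cells/mL / 10ⁿ.
Need 10ⁿ ≥ 7.70 × 10⁵ cells/mL / 2.15 × 10⁻³ cells/mL = 3.58 × 10⁸, so n ≥ 8.55.
First such tube: n = 9.

tube 9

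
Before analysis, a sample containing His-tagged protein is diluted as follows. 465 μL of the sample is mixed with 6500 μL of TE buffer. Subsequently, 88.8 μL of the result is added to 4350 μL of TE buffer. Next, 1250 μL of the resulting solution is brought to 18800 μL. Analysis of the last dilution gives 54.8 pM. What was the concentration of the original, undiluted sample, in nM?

617 nM

Overall dilution factor = 14.98 × 49.99 × 15.04 = 1.13 × 10⁴.
Original = 54.8 pM × 1.13 × 10⁴ = 6.17 × 10⁵ pM = 617 nM.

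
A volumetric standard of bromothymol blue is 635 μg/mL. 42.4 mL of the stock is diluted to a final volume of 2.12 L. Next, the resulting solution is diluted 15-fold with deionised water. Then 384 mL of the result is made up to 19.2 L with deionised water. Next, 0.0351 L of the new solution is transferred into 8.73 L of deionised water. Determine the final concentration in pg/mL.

67.8 pg/mL

Overall dilution factor = 50 × 15 × 50 × 249.7 = 9.36 × 10⁶.
635 μg/mL / 9.36 × 10⁶ = 6.78 × 10⁻⁵ μg/mL = 67.8 pg/mL.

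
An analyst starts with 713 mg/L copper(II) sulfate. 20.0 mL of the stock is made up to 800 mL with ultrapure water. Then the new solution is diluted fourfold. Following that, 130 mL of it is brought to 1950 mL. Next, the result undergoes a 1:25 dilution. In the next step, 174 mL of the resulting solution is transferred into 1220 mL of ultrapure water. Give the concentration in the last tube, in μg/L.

1.48 μg/L

Overall dilution factor = 40 × 4 × 15 × 25 × 8.011 = 4.81 × 10⁵.
713 mg/L / 4.81 × 10⁵ = 1.48 × 10⁻³ mg/L = 1.48 μg/L.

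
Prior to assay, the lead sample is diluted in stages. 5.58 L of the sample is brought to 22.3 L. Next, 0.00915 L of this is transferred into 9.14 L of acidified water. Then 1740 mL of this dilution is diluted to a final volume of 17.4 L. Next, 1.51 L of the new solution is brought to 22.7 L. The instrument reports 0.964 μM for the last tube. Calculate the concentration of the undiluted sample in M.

0.579 M

Overall dilution factor = 3.996 × 999.9 × 10 × 15.03 = 6.01 × 10⁵.
Original = 0.964 μM × 6.01 × 10⁵ = 5.79 × 10⁵ μM = 0.579 M.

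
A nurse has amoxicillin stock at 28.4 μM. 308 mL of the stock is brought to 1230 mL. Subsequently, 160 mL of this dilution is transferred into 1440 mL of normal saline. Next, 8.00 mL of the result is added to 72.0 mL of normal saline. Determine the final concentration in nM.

71.1 nM

Overall dilution factor = 3.994 × 10 × 10 = 399.
28.4 μM / 399 = 0.0711 μM = 71.1 nM.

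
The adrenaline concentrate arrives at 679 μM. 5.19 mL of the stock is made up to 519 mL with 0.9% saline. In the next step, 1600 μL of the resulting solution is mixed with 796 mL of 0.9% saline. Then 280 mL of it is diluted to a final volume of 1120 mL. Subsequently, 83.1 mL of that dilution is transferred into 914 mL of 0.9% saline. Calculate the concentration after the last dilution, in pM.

Overall dilution factor = 100 × 498.5 × 4 × 12.00 = 2.39 × 10⁶.
679 μM / 2.39 × 10⁶ = 2.84 × 10⁻⁴ μM = 284 pM.

284 pM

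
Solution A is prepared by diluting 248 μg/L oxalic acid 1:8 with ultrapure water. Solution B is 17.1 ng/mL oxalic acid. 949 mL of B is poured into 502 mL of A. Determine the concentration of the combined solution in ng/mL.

C_A = 248 μg/L / 8 = 31.0 μg/L.
C_B = 17.1 ng/mL = 17.1 μg/L.
C_mix = (C_A·V_A + C_B·V_B)/(V_A + V_B) = (31.0×502 + 17.1×949) / 1451 = 21.9 μg/L = 21.9 ng/mL.

21.9 ng/mL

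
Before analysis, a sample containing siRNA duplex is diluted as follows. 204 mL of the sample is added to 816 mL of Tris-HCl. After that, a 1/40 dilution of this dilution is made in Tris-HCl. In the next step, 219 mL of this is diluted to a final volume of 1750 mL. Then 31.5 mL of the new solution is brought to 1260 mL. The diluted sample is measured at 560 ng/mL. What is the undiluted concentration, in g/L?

35.8 g/L

Overall dilution factor = 5 × 40 × 7.991 × 40 = 6.39 × 10⁴.
Original = 560 ng/mL × 6.39 × 10⁴ = 3.58 × 10⁷ ng/mL = 35.8 g/L.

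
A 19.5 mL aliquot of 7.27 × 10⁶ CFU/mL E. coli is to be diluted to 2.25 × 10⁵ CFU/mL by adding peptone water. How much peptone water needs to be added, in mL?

611 mL

V₂ = C₁V₁/C₂ = 7.27 × 10⁶ × 19.5 / 2.25 × 10⁵ = 630 mL.
Diluent to add = V₂ − V₁ = 630 − 19.5 = 611 mL.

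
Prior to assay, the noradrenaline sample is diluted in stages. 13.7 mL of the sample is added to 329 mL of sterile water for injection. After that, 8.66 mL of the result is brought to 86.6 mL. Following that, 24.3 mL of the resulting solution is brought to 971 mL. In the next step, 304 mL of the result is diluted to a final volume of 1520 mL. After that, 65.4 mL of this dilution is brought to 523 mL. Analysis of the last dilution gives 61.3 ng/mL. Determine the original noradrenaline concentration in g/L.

24.5 g/L

Overall dilution factor = 25.01 × 10 × 39.96 × 5 × 7.997 = 4.00 × 10⁵.
Original = 61.3 ng/mL × 4.00 × 10⁵ = 2.45 × 10⁷ ng/mL = 24.5 g/L.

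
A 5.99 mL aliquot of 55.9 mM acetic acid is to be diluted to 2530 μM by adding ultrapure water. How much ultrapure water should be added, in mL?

2530 μM = 2.53 mM.
V₂ = C₁V₁/C₂ = 55.9 × 5.99 / 2.53 = 132 mL.
Diluent to add = V₂ − V₁ = 132 − 5.99 = 126 mL.

126 mL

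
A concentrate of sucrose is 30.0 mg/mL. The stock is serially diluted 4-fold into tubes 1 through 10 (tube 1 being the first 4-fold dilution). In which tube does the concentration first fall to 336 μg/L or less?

tube 9

Tube n has concentration 30.0 mg/mL / 4ⁿ.
Need 4ⁿ ≥ 30.0 mg/mL / 336 μg/L = 8.93 × 10⁴, so n ≥ 8.22.
First such tube: n = 9.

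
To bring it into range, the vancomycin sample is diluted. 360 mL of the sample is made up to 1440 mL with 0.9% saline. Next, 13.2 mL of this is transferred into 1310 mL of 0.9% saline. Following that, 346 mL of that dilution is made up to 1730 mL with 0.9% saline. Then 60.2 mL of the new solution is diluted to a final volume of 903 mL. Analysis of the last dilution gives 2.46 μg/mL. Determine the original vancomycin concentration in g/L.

74.0 g/L

Overall dilution factor = 4 × 100.2 × 5 × 15 = 3.01 × 10⁴.
Original = 2.46 μg/mL × 3.01 × 10⁴ = 7.40 × 10⁴ μg/mL = 74.0 g/L.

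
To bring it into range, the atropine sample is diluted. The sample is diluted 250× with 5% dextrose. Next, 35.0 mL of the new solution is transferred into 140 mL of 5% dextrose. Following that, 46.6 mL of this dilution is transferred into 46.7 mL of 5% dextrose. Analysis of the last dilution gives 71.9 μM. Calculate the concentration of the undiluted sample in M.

Overall dilution factor = 250 × 5 × 2.002 = 2503.
Original = 71.9 μM × 2503 = 1.80 × 10⁵ μM = 0.180 M.

0.180 M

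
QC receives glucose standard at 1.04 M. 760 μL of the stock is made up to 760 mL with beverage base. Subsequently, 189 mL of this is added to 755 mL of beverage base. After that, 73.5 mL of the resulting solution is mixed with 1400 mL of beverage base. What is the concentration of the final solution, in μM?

Overall dilution factor = 1000 × 4.995 × 20.05 = 1.00 × 10⁵.
1.04 M / 1.00 × 10⁵ = 1.04 × 10⁻⁵ M = 10.4 μM.

10.4 μM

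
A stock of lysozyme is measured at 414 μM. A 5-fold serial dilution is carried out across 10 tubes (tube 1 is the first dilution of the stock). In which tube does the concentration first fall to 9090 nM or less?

Tube n has concentration 414 μM / 5ⁿ.
Need 5ⁿ ≥ 414 μM / 9090 nM = 45.5, so n ≥ 2.37.
First such tube: n = 3.

tube 3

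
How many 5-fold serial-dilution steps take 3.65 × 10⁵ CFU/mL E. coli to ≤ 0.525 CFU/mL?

9

Need 5ⁿ ≥ 6.95 × 10⁵, so n ≥ log(6.95 × 10⁵)/log(5) = 8.36.
Minimum whole steps: n = 9.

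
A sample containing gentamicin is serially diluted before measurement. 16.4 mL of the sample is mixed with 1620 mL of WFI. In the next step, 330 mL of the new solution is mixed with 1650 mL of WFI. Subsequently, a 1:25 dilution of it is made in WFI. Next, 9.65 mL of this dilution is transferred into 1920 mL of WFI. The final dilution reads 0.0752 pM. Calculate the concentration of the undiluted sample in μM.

0.225 μM

Overall dilution factor = 99.78 × 6 × 25 × 200.0 = 2.99 × 10⁶.
Original = 0.0752 pM × 2.99 × 10⁶ = 2.25 × 10⁵ pM = 0.225 μM.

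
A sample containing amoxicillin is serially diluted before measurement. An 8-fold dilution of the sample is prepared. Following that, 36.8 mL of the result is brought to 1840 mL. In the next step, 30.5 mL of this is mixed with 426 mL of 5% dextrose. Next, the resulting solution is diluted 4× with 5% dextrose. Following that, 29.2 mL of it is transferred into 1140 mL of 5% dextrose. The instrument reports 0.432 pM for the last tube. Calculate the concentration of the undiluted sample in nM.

Overall dilution factor = 8 × 50 × 14.97 × 4 × 40.04 = 9.59 × 10⁵.
Original = 0.432 pM × 9.59 × 10⁵ = 4.14 × 10⁵ pM = 414 nM.

414 nM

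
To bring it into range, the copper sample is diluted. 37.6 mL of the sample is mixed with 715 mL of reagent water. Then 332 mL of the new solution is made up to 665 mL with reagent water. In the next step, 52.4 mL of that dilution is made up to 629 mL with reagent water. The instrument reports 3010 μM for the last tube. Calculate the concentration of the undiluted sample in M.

1.45 M

Overall dilution factor = 20.02 × 2.003 × 12.00 = 481.
Original = 3010 μM × 481 = 1.45 × 10⁶ μM = 1.45 M.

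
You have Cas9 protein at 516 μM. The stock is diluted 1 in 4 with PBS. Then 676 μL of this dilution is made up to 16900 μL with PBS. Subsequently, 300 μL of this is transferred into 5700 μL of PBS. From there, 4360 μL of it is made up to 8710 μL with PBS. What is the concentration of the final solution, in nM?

129 nM

Overall dilution factor = 4 × 25 × 20 × 1.998 = 3995.
516 μM / 3995 = 0.129 μM = 129 nM.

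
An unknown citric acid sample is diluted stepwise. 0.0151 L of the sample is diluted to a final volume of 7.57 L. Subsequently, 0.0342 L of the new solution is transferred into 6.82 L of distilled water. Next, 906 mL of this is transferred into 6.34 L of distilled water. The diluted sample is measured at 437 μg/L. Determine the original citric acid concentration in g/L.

Overall dilution factor = 501.3 × 200.4 × 7.998 = 8.04 × 10⁵.
Original = 437 μg/L × 8.04 × 10⁵ = 3.51 × 10⁸ μg/L = 351 g/L.

351 g/L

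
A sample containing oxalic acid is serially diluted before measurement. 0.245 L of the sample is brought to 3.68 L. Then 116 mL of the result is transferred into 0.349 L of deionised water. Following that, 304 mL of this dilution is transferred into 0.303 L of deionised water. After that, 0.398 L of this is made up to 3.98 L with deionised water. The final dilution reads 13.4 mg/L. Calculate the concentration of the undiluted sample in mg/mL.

16.1 mg/mL

Overall dilution factor = 15.02 × 4.009 × 1.997 × 10 = 1202.
Original = 13.4 mg/L × 1202 = 1.61 × 10⁴ mg/L = 16.1 mg/mL.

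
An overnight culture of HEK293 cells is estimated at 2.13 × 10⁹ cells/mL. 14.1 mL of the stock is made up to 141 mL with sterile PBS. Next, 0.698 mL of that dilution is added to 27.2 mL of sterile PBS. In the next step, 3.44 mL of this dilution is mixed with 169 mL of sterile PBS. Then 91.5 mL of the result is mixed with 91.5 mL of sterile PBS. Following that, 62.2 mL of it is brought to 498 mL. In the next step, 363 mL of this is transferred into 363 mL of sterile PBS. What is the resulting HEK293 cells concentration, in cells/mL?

3320 cells/mL

Overall dilution factor = 10 × 39.97 × 50.13 × 2 × 8.006 × 2 = 6.42 × 10⁵.
2.13 × 10⁹ cells/mL / 6.42 × 10⁵ = 3320 cells/mL.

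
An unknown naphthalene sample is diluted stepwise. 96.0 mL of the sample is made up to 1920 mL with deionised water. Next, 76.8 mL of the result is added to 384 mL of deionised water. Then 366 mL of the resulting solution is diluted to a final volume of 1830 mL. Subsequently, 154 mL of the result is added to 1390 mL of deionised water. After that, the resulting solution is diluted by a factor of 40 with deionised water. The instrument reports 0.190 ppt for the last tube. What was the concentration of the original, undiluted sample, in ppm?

0.0457 ppm

Overall dilution factor = 20 × 6 × 5 × 10.03 × 40 = 2.41 × 10⁵.
Original = 0.190 ppt × 2.41 × 10⁵ = 4.57 × 10⁴ ppt = 0.0457 ppm.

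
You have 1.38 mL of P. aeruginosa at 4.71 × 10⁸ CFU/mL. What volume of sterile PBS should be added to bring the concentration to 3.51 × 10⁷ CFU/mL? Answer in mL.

V₂ = C₁V₁/C₂ = 4.71 × 10⁸ × 1.38 / 3.51 × 10⁷ = 18.5 mL.
Diluent to add = V₂ − V₁ = 18.5 − 1.38 = 17.1 mL.

17.1 mL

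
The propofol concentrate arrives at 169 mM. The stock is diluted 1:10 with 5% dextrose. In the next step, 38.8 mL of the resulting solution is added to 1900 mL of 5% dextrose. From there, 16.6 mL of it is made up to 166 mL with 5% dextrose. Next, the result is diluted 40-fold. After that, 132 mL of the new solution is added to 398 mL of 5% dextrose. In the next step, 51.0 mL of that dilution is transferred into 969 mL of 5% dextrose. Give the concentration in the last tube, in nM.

10.5 nM

Overall dilution factor = 10 × 49.97 × 10 × 40 × 4.015 × 20 = 1.61 × 10⁷.
169 mM / 1.61 × 10⁷ = 1.05 × 10⁻⁵ mM = 10.5 nM.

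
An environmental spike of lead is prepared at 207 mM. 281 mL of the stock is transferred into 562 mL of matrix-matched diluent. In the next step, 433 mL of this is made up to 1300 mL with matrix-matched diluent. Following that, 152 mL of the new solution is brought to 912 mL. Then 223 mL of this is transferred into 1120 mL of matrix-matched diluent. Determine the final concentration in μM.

Overall dilution factor = 3 × 3.002 × 6 × 6.022 = 325.
207 mM / 325 = 0.636 mM = 636 μM.

636 μM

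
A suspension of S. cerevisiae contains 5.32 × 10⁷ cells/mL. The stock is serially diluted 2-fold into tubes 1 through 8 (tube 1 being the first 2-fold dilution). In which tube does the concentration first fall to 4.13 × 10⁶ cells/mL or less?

tube 4

Tube n has concentration 5.32 × 10⁷ cells/mL / 2ⁿ.
Need 2ⁿ ≥ 5.32 × 10⁷ cells/mL / 4.13 × 10⁶ cells/mL = 12.9, so n ≥ 3.69.
First such tube: n = 4.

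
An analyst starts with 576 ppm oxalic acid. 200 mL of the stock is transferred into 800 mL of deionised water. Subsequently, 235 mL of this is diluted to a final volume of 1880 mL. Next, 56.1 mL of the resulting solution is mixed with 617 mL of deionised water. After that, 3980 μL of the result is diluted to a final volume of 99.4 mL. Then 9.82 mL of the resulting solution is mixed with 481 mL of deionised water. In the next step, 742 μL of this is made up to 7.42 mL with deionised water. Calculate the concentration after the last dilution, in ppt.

96.1 ppt

Overall dilution factor = 5 × 8 × 12.00 × 24.97 × 49.98 × 10 = 5.99 × 10⁶.
576 ppm / 5.99 × 10⁶ = 9.61 × 10⁻⁵ ppm = 96.1 ppt.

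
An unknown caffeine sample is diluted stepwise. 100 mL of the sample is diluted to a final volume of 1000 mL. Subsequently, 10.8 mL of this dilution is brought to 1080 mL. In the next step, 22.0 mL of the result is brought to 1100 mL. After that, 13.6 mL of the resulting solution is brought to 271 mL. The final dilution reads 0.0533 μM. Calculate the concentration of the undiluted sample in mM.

53.1 mM

Overall dilution factor = 10 × 100 × 50 × 19.93 = 9.96 × 10⁵.
Original = 0.0533 μM × 9.96 × 10⁵ = 5.31 × 10⁴ μM = 53.1 mM.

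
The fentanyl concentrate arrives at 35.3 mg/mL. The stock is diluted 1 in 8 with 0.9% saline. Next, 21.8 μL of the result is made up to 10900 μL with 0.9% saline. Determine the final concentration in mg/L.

Overall dilution factor = 8 × 500 = 4000.
35.3 mg/mL / 4000 = 8.82 × 10⁻³ mg/mL = 8.82 mg/L.

8.82 mg/L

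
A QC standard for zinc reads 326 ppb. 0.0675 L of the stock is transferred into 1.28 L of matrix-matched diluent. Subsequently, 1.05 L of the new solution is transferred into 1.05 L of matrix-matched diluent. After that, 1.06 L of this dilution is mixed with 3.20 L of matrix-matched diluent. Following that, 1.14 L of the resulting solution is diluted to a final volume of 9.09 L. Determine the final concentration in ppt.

255 ppt

Overall dilution factor = 19.96 × 2 × 4.019 × 7.974 = 1279.
326 ppb / 1279 = 0.255 ppb = 255 ppt.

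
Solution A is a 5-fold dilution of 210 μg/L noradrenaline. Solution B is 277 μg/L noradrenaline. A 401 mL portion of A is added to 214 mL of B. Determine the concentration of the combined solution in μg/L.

124 μg/L

C_A = 210 μg/L / 5 = 42.0 μg/L.
C_mix = (C_A·V_A + C_B·V_B)/(V_A + V_B) = (42.0×401 + 277×214) / 615.0 = 124 μg/L.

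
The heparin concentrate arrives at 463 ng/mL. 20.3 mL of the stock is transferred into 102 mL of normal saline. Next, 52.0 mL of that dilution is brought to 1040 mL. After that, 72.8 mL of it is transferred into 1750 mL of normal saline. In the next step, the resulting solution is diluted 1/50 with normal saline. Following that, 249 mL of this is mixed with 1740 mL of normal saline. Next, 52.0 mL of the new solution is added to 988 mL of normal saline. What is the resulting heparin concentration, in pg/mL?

0.0192 pg/mL

Overall dilution factor = 6.025 × 20 × 25.04 × 50 × 7.988 × 20 = 2.41 × 10⁷.
463 ng/mL / 2.41 × 10⁷ = 1.92 × 10⁻⁵ ng/mL = 0.0192 pg/mL.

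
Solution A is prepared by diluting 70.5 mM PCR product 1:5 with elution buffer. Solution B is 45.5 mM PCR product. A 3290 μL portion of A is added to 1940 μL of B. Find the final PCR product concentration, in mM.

25.7 mM

C_A = 70.5 mM / 5 = 14.1 mM.
C_mix = (C_A·V_A + C_B·V_B)/(V_A + V_B) = (14.1×3290 + 45.5×1940) / 5230 = 25.7 mM.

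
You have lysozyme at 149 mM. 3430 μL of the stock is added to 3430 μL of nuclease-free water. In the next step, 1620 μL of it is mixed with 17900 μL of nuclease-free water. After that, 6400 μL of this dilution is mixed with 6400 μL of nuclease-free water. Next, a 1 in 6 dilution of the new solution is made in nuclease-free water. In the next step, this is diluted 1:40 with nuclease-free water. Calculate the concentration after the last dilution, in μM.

12.9 μM

Overall dilution factor = 2 × 12.05 × 2 × 6 × 40 = 1.16 × 10⁴.
149 mM / 1.16 × 10⁴ = 0.0129 mM = 12.9 μM.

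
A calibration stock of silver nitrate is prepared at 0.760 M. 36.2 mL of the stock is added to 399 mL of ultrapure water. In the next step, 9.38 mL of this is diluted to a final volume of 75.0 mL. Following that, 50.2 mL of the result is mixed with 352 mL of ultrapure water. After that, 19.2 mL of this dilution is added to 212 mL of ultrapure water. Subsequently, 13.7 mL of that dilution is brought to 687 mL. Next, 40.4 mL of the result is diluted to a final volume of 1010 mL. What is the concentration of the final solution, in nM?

Overall dilution factor = 12.02 × 7.996 × 8.012 × 12.04 × 50.15 × 25 = 1.16 × 10⁷.
0.760 M / 1.16 × 10⁷ = 6.54 × 10⁻⁸ M = 65.4 nM.

65.4 nM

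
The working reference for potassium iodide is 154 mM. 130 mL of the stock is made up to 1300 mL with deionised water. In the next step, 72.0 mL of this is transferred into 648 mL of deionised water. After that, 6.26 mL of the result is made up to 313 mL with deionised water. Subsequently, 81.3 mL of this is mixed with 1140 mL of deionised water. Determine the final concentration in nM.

Overall dilution factor = 10 × 10 × 50 × 15.02 = 7.51 × 10⁴.
154 mM / 7.51 × 10⁴ = 2.05 × 10⁻³ mM = 2050 nM.

2050 nM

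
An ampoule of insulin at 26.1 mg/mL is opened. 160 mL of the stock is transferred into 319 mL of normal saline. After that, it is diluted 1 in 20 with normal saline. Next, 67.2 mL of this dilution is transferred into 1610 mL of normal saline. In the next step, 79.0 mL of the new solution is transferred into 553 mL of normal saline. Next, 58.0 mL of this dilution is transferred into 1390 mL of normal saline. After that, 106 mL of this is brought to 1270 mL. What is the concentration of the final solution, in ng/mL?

7.30 ng/mL

Overall dilution factor = 2.994 × 20 × 24.96 × 8 × 24.97 × 11.98 = 3.58 × 10⁶.
26.1 mg/mL / 3.58 × 10⁶ = 7.30 × 10⁻⁶ mg/mL = 7.30 ng/mL.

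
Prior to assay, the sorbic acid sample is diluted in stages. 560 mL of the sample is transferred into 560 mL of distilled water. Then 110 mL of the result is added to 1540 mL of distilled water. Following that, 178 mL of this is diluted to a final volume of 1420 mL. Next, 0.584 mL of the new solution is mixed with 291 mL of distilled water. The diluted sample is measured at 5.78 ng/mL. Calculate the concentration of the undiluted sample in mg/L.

691 mg/L

Overall dilution factor = 2 × 15 × 7.978 × 499.3 = 1.19 × 10⁵.
Original = 5.78 ng/mL × 1.19 × 10⁵ = 6.91 × 10⁵ ng/mL = 691 mg/L.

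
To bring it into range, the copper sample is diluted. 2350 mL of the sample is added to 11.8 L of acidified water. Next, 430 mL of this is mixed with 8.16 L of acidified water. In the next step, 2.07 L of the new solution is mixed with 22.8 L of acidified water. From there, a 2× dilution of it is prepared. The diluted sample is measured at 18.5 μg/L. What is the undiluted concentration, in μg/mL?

53.5 μg/mL

Overall dilution factor = 6.021 × 19.98 × 12.01 × 2 = 2890.
Original = 18.5 μg/L × 2890 = 5.35 × 10⁴ μg/L = 53.5 μg/mL.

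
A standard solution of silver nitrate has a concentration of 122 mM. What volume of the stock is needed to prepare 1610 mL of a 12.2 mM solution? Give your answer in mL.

161 mL

V₁ = C₂V₂/C₁ = 12.2 × 1610 / 122 = 161 mL.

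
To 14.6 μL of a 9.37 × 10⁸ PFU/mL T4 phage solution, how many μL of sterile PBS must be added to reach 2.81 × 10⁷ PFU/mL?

472 μL

V₂ = C₁V₁/C₂ = 9.37 × 10⁸ × 14.6 / 2.81 × 10⁷ = 487 μL.
Diluent to add = V₂ − V₁ = 487 − 14.6 = 472 μL.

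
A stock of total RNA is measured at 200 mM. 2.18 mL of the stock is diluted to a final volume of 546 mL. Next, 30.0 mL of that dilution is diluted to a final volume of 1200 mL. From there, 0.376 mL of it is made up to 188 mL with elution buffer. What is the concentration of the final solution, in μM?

Overall dilution factor = 250.5 × 40 × 500 = 5.01 × 10⁶.
200 mM / 5.01 × 10⁶ = 3.99 × 10⁻⁵ mM = 0.0399 μM.

0.0399 μM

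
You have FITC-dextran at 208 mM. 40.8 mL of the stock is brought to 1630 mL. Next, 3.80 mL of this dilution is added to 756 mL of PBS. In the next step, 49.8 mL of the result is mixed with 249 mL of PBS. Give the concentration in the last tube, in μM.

4.34 μM

Overall dilution factor = 39.95 × 199.9 × 6 = 4.79 × 10⁴.
208 mM / 4.79 × 10⁴ = 4.34 × 10⁻³ mM = 4.34 μM.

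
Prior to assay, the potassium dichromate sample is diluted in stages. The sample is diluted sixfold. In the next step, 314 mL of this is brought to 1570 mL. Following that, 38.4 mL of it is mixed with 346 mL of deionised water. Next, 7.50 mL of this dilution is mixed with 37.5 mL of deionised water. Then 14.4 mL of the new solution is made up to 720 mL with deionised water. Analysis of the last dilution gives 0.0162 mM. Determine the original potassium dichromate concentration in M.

1.46 M

Overall dilution factor = 6 × 5 × 10.01 × 6 × 50 = 9.01 × 10⁴.
Original = 0.0162 mM × 9.01 × 10⁴ = 1460 mM = 1.46 M.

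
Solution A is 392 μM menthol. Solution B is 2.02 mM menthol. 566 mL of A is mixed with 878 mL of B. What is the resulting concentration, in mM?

1.38 mM

C_B = 2.02 mM = 2020 μM.
C_mix = (C_A·V_A + C_B·V_B)/(V_A + V_B) = (392×566 + 2020×878) / 1444 = 1382 μM = 1.38 mM.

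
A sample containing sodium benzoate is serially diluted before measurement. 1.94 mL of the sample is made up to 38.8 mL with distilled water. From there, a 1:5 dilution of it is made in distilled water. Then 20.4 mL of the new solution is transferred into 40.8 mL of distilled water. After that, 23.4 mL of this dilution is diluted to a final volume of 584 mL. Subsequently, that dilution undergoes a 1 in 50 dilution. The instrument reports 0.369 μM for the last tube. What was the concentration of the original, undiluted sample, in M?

0.138 M

Overall dilution factor = 20 × 5 × 3 × 24.96 × 50 = 3.74 × 10⁵.
Original = 0.369 μM × 3.74 × 10⁵ = 1.38 × 10⁵ μM = 0.138 M.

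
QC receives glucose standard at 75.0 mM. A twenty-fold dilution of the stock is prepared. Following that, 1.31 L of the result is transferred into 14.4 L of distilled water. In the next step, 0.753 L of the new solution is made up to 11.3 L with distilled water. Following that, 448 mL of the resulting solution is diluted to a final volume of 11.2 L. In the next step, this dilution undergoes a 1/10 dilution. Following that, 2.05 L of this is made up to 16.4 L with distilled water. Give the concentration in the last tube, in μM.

Overall dilution factor = 20 × 11.99 × 15.01 × 25 × 10 × 8 = 7.20 × 10⁶.
75.0 mM / 7.20 × 10⁶ = 1.04 × 10⁻⁵ mM = 0.0104 μM.

0.0104 μM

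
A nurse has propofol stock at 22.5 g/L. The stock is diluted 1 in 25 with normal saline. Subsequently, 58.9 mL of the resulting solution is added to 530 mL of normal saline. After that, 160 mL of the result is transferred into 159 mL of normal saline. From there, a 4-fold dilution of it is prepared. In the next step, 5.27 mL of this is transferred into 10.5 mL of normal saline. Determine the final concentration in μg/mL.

Overall dilution factor = 25 × 9.998 × 1.994 × 4 × 2.992 = 5965.
22.5 g/L / 5965 = 3.77 × 10⁻³ g/L = 3.77 μg/mL.

3.77 μg/mL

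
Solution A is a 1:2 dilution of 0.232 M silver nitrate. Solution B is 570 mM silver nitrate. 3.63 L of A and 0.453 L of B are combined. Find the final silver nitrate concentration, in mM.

C_A = 0.232 M / 2 = 0.116 M.
C_B = 570 mM = 0.570 M.
C_mix = (C_A·V_A + C_B·V_B)/(V_A + V_B) = (0.116×3.63 + 0.570×0.453) / 4.083 = 0.166 M = 166 mM.

166 mM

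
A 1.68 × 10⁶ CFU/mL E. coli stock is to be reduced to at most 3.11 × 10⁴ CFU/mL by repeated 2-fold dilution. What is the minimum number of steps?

6

Need 2ⁿ ≥ 54.0, so n ≥ log(54.0)/log(2) = 5.76.
Minimum whole steps: n = 6.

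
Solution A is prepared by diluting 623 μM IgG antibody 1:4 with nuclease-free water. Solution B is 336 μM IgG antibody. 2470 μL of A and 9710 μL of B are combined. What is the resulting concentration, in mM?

0.299 mM

C_A = 623 μM / 4 = 156 μM.
C_mix = (C_A·V_A + C_B·V_B)/(V_A + V_B) = (156×2470 + 336×9710) / 12180 = 299 μM = 0.299 mM.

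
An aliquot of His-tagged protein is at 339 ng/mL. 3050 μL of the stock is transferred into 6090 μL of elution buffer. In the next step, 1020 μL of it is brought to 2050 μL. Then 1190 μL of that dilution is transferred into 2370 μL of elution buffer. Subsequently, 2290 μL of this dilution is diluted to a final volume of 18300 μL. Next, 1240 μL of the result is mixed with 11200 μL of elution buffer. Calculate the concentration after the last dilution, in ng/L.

235 ng/L

Overall dilution factor = 2.997 × 2.010 × 2.992 × 7.991 × 10.03 = 1444.
339 ng/mL / 1444 = 0.235 ng/mL = 235 ng/L.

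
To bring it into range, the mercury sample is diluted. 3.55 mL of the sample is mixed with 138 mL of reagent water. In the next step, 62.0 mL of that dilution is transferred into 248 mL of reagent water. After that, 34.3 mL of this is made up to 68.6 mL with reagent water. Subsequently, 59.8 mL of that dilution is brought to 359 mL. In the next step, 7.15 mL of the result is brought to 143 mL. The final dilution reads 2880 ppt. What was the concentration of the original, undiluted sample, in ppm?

Overall dilution factor = 39.87 × 5 × 2 × 6.003 × 20 = 4.79 × 10⁴.
Original = 2880 ppt × 4.79 × 10⁴ = 1.38 × 10⁸ ppt = 138 ppm.

138 ppm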